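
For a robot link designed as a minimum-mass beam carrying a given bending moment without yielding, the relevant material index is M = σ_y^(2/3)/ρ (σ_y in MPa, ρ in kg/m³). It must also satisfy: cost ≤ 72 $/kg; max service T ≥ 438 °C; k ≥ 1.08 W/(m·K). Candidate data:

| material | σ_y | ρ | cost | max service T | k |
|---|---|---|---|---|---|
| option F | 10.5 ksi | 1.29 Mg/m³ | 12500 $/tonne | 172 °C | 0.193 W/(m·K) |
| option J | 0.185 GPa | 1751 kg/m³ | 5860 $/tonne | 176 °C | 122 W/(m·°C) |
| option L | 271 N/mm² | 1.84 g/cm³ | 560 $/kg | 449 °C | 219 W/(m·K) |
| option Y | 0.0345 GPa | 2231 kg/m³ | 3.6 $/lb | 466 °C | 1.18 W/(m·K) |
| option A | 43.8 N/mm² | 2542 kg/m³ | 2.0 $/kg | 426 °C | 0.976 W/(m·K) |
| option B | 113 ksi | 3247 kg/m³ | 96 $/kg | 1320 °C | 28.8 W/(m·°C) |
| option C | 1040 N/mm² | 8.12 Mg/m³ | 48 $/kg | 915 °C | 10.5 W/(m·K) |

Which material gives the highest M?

option C

Screen on constraints: cost ≤ 72 $/kg; max service T ≥ 438 °C; k ≥ 1.08 W/(m·K). Survivors: option Y, option C.
In SI units:
  option Y: σ_y = 34.50 MPa, ρ = 2231 kg/m³
  option C: σ_y = 1040 MPa, ρ = 8120 kg/m³
  option C: M = 12.6×10⁻³
  option Y: M = 4.75×10⁻³
The maximum is for option C.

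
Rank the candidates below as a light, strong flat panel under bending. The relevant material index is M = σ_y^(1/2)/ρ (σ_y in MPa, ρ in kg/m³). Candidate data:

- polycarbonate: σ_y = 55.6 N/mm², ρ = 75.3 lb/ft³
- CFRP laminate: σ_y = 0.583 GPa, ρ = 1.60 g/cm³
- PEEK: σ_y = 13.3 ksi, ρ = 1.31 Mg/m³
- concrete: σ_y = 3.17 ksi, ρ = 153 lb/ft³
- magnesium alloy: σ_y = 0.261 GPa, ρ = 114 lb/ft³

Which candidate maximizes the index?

CFRP laminate

Normalizing units and computing the index:
  polycarbonate: σ_y = 55.60 MPa, ρ = 1206 kg/m³
  CFRP laminate: σ_y = 583.0 MPa, ρ = 1600 kg/m³
  PEEK: σ_y = 91.70 MPa, ρ = 1310 kg/m³
  concrete: σ_y = 21.86 MPa, ρ = 2451 kg/m³
  magnesium alloy: σ_y = 261.0 MPa, ρ = 1826 kg/m³
  CFRP laminate: M = 15.1×10⁻³
  magnesium alloy: M = 8.85×10⁻³
  PEEK: M = 7.31×10⁻³
  polycarbonate: M = 6.18×10⁻³
  concrete: M = 1.91×10⁻³
CFRP laminate ranks first.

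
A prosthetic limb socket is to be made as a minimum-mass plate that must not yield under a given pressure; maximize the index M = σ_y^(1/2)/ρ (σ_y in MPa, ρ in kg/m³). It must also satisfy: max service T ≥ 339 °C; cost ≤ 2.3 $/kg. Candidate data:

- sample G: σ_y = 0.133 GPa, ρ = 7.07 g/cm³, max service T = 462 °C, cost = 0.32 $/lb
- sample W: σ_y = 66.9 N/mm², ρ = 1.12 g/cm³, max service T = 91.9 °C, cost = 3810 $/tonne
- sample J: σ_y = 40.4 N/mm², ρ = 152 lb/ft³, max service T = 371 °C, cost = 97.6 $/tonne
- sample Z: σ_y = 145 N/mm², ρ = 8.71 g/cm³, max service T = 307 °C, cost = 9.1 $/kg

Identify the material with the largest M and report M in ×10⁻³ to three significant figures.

Screen on constraints: max service T ≥ 339 °C; cost ≤ 2.3 $/kg. Survivors: sample G, sample J.
Normalizing units and computing the index:
  sample G: σ_y = 133.0 MPa, ρ = 7070 kg/m³
  sample J: σ_y = 40.40 MPa, ρ = 2435 kg/m³
  sample J: M = 2.61×10⁻³
  sample G: M = 1.63×10⁻³
Sample J has the largest M.

sample J, M = 2.61×10⁻³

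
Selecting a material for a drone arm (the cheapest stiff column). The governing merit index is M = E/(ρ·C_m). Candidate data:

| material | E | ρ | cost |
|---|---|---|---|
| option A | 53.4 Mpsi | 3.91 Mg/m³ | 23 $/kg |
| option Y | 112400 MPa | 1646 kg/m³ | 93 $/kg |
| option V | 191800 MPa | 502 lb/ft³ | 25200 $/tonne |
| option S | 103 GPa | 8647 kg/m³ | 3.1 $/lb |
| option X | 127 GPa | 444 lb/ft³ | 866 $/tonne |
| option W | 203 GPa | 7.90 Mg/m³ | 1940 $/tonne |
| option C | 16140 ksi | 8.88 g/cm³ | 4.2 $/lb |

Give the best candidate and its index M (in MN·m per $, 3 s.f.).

option X, M = 20.6 MN·m per $

After converting to SI:
  option A: E = 368.2 GPa, ρ = 3910 kg/m³, cost = 23.00 $/kg
  option Y: E = 112.4 GPa, ρ = 1646 kg/m³, cost = 93.00 $/kg
  option V: E = 191.8 GPa, ρ = 8041 kg/m³, cost = 25.20 $/kg
  option S: E = 103.0 GPa, ρ = 8647 kg/m³, cost = 6.834 $/kg
  option X: E = 127.0 GPa, ρ = 7112 kg/m³, cost = 0.8660 $/kg
  option W: E = 203.0 GPa, ρ = 7900 kg/m³, cost = 1.940 $/kg
  option C: E = 111.3 GPa, ρ = 8880 kg/m³, cost = 9.259 $/kg
  option X: M = 20.6 MN·m per $
  option W: M = 13.2 MN·m per $
  option A: M = 4.09 MN·m per $
  option S: M = 1.74 MN·m per $
  option C: M = 1.35 MN·m per $
  option V: M = 0.947 MN·m per $
  option Y: M = 0.734 MN·m per $
Option X has the largest M.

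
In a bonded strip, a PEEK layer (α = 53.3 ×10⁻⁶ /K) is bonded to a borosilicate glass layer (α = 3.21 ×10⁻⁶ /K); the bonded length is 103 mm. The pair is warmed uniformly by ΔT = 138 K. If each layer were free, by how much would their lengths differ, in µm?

712 µm

Δα = |53.3 − 3.21|×10⁻⁶/K = 50.1×10⁻⁶/K.
ΔL_mismatch = Δα·L·ΔT = 50.1×10⁻⁶ × 103.0 mm × 138.0 K = 712 µm.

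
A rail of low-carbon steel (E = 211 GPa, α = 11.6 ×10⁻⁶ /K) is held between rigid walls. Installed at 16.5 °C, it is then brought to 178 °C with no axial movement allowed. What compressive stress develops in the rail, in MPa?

ΔT = 161.5 K. Constrained thermal stress σ = E·α·ΔT = 211.0×10³ MPa × 11.6×10⁻⁶ × 161.5 = 395 MPa (compressive).

395 MPa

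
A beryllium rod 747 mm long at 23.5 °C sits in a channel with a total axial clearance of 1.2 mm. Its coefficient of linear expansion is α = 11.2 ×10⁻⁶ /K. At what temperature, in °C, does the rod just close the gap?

α·L₀·ΔT = 1.2 mm ⇒ ΔT = 1.2 / (11.2×10⁻⁶ × 747.0) = 143.4 K.
T = 23.5 + 143.4 = 166.9 °C.

167 °C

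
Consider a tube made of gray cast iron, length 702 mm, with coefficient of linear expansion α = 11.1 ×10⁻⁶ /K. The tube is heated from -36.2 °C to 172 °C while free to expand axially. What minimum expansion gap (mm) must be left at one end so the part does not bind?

1.62 mm

ΔT = 172 − (-36.2) = 208.2 K.
ΔL = α·L₀·ΔT = 11.1×10⁻⁶ × 702 mm × 208.2 K = 1.62 mm.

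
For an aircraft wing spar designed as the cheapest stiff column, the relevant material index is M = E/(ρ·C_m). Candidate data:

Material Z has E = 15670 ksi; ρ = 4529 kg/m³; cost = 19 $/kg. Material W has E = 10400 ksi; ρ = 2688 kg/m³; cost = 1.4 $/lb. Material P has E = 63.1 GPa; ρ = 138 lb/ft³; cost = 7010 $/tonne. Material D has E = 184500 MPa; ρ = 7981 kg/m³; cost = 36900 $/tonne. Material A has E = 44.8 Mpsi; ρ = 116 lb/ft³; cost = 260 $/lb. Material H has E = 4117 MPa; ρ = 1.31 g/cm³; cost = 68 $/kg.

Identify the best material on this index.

material W

After converting to SI:
  material Z: E = 108.0 GPa, ρ = 4529 kg/m³, cost = 19.00 $/kg
  material W: E = 71.71 GPa, ρ = 2688 kg/m³, cost = 3.086 $/kg
  material P: E = 63.10 GPa, ρ = 2211 kg/m³, cost = 7.010 $/kg
  material D: E = 184.5 GPa, ρ = 7981 kg/m³, cost = 36.90 $/kg
  material A: E = 308.9 GPa, ρ = 1858 kg/m³, cost = 573.2 $/kg
  material H: E = 4.117 GPa, ρ = 1310 kg/m³, cost = 68.00 $/kg
  material W: M = 8.64 MN·m per $
  material P: M = 4.07 MN·m per $
  material Z: M = 1.26 MN·m per $
  material D: M = 0.626 MN·m per $
  material A: M = 0.290 MN·m per $
  material H: M = 0.0462 MN·m per $
Highest index: material W.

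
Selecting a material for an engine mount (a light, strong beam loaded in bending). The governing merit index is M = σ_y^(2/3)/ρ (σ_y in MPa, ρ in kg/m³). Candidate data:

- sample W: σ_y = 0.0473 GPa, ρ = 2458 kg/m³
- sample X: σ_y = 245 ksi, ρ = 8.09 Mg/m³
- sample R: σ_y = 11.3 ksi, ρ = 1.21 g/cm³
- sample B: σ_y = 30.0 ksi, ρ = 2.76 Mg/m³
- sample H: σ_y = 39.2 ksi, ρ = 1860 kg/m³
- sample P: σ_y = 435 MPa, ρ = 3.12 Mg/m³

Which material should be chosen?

Convert each candidate to consistent units, then evaluate M:
  sample W: σ_y = 47.30 MPa, ρ = 2458 kg/m³
  sample X: σ_y = 1689 MPa, ρ = 8090 kg/m³
  sample R: σ_y = 77.91 MPa, ρ = 1210 kg/m³
  sample B: σ_y = 206.8 MPa, ρ = 2760 kg/m³
  sample H: σ_y = 270.3 MPa, ρ = 1860 kg/m³
  sample P: σ_y = 435.0 MPa, ρ = 3120 kg/m³
  sample H: M = 22.5×10⁻³
  sample P: M = 18.4×10⁻³
  sample X: M = 17.5×10⁻³
  sample R: M = 15.1×10⁻³
  sample B: M = 12.7×10⁻³
  sample W: M = 5.32×10⁻³
Sample H has the largest M.

sample H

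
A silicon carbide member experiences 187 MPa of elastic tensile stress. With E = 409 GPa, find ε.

4.57×10⁻⁴

ε = σ/E = 187 / 409000 = 4.57×10⁻⁴.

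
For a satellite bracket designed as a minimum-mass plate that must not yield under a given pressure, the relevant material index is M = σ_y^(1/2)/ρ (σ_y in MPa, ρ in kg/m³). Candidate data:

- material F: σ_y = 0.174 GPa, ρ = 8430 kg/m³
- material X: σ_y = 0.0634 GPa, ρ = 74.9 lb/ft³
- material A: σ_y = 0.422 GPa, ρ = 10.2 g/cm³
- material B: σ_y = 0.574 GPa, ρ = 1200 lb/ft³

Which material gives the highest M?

After converting to SI:
  material F: σ_y = 174.0 MPa, ρ = 8430 kg/m³
  material X: σ_y = 63.40 MPa, ρ = 1200 kg/m³
  material A: σ_y = 422.0 MPa, ρ = 10200 kg/m³
  material B: σ_y = 574.0 MPa, ρ = 19220 kg/m³
  material X: M = 6.64×10⁻³
  material A: M = 2.01×10⁻³
  material F: M = 1.56×10⁻³
  material B: M = 1.25×10⁻³
The maximum is for material X.

material X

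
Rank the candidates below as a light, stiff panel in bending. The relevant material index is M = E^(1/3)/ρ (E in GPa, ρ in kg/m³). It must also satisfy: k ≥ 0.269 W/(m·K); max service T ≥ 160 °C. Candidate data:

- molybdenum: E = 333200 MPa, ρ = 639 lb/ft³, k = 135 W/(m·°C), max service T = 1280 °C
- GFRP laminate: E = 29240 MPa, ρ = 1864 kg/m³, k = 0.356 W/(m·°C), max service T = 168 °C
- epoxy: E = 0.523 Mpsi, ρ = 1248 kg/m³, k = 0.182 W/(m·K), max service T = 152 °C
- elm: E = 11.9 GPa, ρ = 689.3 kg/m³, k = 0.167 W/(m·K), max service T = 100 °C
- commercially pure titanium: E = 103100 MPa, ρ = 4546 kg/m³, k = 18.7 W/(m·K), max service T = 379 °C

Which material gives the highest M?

Screen on constraints: k ≥ 0.269 W/(m·K); max service T ≥ 160 °C. Survivors: molybdenum, GFRP laminate, commercially pure titanium.
Convert each candidate to consistent units, then evaluate M:
  molybdenum: E = 333.2 GPa, ρ = 10240 kg/m³
  GFRP laminate: E = 29.24 GPa, ρ = 1864 kg/m³
  commercially pure titanium: E = 103.1 GPa, ρ = 4546 kg/m³
  GFRP laminate: M = 1.65×10⁻³
  commercially pure titanium: M = 1.03×10⁻³
  molybdenum: M = 0.677×10⁻³
The maximum is for GFRP laminate.

GFRP laminate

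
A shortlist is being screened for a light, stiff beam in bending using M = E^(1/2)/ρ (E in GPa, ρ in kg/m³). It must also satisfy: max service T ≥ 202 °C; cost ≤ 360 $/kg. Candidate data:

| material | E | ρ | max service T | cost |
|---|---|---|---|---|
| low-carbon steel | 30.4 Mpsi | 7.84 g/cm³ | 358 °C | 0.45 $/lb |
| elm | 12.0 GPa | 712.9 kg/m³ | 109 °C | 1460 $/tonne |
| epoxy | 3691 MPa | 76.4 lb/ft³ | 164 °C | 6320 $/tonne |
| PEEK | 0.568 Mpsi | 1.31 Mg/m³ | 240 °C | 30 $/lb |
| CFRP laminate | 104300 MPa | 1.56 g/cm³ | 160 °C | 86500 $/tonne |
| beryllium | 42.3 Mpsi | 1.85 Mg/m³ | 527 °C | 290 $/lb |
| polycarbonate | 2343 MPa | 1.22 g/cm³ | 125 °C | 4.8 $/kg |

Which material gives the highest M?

low-carbon steel

Screen on constraints: max service T ≥ 202 °C; cost ≤ 360 $/kg. Survivors: low-carbon steel, PEEK.
Putting every candidate on a common basis:
  low-carbon steel: E = 209.6 GPa, ρ = 7840 kg/m³
  PEEK: E = 3.916 GPa, ρ = 1310 kg/m³
  low-carbon steel: M = 1.85×10⁻³
  PEEK: M = 1.51×10⁻³
Low-carbon steel has the largest M.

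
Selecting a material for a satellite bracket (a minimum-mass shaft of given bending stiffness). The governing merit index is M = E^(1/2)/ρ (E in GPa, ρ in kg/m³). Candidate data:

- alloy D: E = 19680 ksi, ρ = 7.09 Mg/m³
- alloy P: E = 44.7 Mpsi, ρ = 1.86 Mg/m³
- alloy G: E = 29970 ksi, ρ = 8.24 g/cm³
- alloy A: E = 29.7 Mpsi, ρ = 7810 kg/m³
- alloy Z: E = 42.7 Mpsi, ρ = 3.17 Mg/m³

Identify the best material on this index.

After converting to SI:
  alloy D: E = 135.7 GPa, ρ = 7090 kg/m³
  alloy P: E = 308.2 GPa, ρ = 1860 kg/m³
  alloy G: E = 206.6 GPa, ρ = 8240 kg/m³
  alloy A: E = 204.8 GPa, ρ = 7810 kg/m³
  alloy Z: E = 294.4 GPa, ρ = 3170 kg/m³
  alloy P: M = 9.44×10⁻³
  alloy Z: M = 5.41×10⁻³
  alloy A: M = 1.83×10⁻³
  alloy G: M = 1.74×10⁻³
  alloy D: M = 1.64×10⁻³
Highest index: alloy P.

alloy P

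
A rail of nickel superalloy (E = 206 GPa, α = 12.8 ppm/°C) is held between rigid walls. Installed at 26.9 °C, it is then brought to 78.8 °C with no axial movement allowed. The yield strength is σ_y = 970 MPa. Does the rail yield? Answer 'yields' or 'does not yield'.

ΔT = 51.90 K. Constrained thermal stress σ = E·α·ΔT = 206.0×10³ MPa × 12.8×10⁻⁶ × 51.90 = 137 MPa (compressive).
Compare to σ_y = 970 MPa: σ < σ_y, so it does not yield.

does not yield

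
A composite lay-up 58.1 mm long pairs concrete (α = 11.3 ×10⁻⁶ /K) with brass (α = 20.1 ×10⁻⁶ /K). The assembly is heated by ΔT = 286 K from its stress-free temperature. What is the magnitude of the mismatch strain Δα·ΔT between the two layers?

Δα = |11.3 − 20.1|×10⁻⁶/K = 8.80×10⁻⁶/K.
Mismatch strain = Δα·ΔT = 8.80×10⁻⁶ × 286.0 = 2.52×10⁻³.

2.52×10⁻³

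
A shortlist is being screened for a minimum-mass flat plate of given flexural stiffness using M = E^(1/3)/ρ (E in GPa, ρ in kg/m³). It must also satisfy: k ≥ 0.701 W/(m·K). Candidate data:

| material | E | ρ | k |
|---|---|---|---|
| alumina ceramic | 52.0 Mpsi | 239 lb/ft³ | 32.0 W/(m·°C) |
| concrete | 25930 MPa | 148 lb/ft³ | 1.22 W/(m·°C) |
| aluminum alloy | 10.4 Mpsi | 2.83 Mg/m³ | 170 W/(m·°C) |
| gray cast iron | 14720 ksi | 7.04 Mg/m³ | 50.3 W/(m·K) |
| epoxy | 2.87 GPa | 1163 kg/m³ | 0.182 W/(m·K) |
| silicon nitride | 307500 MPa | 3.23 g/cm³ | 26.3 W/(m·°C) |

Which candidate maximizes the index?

silicon nitride

Screen on constraints: k ≥ 0.701 W/(m·K). Survivors: alumina ceramic, concrete, aluminum alloy, gray cast iron, silicon nitride.
Convert each candidate to consistent units, then evaluate M:
  alumina ceramic: E = 358.5 GPa, ρ = 3828 kg/m³
  concrete: E = 25.93 GPa, ρ = 2371 kg/m³
  aluminum alloy: E = 71.71 GPa, ρ = 2830 kg/m³
  gray cast iron: E = 101.5 GPa, ρ = 7040 kg/m³
  silicon nitride: E = 307.5 GPa, ρ = 3230 kg/m³
  silicon nitride: M = 2.09×10⁻³
  alumina ceramic: M = 1.86×10⁻³
  aluminum alloy: M = 1.47×10⁻³
  concrete: M = 1.25×10⁻³
  gray cast iron: M = 0.663×10⁻³
The maximum is for silicon nitride.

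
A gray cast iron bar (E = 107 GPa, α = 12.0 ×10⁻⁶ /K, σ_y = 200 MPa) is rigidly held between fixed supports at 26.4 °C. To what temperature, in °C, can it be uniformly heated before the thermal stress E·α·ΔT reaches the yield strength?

182 °C

E·α·ΔT = 200.0 MPa ⇒ ΔT = 200.0 / (107.0×10³ × 12.0×10⁻⁶) = 155.8 K.
T = 26.4 + 155.8 = 182.2 °C.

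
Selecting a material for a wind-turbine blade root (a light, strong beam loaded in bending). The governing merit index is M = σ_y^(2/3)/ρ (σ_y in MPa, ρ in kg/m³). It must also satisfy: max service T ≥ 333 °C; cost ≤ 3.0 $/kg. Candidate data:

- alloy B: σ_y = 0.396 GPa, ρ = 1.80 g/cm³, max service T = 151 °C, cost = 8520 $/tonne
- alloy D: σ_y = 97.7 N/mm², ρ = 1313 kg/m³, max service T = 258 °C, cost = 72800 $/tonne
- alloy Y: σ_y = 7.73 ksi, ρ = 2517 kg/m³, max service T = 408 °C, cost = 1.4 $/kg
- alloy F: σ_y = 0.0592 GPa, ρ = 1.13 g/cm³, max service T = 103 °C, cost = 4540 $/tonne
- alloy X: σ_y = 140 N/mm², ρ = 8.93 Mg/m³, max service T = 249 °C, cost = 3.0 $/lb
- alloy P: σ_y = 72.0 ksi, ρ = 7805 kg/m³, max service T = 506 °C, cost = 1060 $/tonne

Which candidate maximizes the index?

alloy P

Screen on constraints: max service T ≥ 333 °C; cost ≤ 3.0 $/kg. Survivors: alloy Y, alloy P.
Putting every candidate on a common basis:
  alloy Y: σ_y = 53.30 MPa, ρ = 2517 kg/m³
  alloy P: σ_y = 496.4 MPa, ρ = 7805 kg/m³
  alloy P: M = 8.03×10⁻³
  alloy Y: M = 5.63×10⁻³
Alloy P has the largest M.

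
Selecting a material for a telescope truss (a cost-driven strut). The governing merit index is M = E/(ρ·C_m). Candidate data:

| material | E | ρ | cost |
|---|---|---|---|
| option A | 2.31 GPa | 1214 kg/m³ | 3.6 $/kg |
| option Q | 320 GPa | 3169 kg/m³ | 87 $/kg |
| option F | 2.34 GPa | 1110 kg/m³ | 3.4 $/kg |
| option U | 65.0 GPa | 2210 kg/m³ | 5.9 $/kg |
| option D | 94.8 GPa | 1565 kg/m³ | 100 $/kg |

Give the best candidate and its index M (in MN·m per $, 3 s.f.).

option U, M = 4.99 MN·m per $

Evaluate M for each candidate:
  option U: M = 4.99 MN·m per $
  option Q: M = 1.16 MN·m per $
  option F: M = 0.620 MN·m per $
  option D: M = 0.606 MN·m per $
  option A: M = 0.529 MN·m per $
Option U ranks first.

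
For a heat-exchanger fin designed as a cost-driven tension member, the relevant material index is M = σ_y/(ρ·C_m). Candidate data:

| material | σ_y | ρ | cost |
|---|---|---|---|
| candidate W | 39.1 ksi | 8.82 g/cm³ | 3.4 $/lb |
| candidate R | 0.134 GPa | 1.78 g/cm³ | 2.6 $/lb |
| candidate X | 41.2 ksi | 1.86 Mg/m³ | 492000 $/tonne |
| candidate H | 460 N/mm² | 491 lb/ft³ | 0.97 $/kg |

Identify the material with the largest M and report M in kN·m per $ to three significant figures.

candidate H, M = 60.3 kN·m per $

Putting every candidate on a common basis:
  candidate W: σ_y = 269.6 MPa, ρ = 8820 kg/m³, cost = 7.496 $/kg
  candidate R: σ_y = 134.0 MPa, ρ = 1780 kg/m³, cost = 5.732 $/kg
  candidate X: σ_y = 284.1 MPa, ρ = 1860 kg/m³, cost = 492.0 $/kg
  candidate H: σ_y = 460.0 MPa, ρ = 7865 kg/m³, cost = 0.9700 $/kg
  candidate H: M = 60.3 kN·m per $
  candidate R: M = 13.1 kN·m per $
  candidate W: M = 4.08 kN·m per $
  candidate X: M = 0.310 kN·m per $
Candidate H ranks first.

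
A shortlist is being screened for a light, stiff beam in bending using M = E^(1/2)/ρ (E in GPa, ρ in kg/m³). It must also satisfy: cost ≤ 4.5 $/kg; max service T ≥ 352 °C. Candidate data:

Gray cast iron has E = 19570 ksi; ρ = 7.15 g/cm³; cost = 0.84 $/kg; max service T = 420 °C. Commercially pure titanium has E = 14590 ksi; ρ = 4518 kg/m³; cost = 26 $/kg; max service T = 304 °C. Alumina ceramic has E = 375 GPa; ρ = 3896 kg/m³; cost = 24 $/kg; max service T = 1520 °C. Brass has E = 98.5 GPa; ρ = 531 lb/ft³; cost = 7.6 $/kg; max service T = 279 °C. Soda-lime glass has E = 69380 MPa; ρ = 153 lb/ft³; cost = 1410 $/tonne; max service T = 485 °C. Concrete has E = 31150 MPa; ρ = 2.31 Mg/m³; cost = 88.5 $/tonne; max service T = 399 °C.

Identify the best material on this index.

Screen on constraints: cost ≤ 4.5 $/kg; max service T ≥ 352 °C. Survivors: gray cast iron, soda-lime glass, concrete.
After converting to SI:
  gray cast iron: E = 134.9 GPa, ρ = 7150 kg/m³
  soda-lime glass: E = 69.38 GPa, ρ = 2451 kg/m³
  concrete: E = 31.15 GPa, ρ = 2310 kg/m³
  soda-lime glass: M = 3.40×10⁻³
  concrete: M = 2.42×10⁻³
  gray cast iron: M = 1.62×10⁻³
Soda-lime glass has the largest M.

soda-lime glass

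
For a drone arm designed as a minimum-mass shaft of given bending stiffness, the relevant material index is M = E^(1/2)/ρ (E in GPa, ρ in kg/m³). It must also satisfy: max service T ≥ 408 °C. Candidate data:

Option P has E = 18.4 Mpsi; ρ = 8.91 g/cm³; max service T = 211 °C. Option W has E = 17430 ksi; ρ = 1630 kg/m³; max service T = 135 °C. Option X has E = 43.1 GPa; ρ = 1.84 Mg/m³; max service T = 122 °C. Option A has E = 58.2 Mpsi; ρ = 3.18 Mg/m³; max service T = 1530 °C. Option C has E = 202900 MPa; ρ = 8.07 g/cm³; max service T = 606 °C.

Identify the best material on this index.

Screen on constraints: max service T ≥ 408 °C. Survivors: option A, option C.
Convert each candidate to consistent units, then evaluate M:
  option A: E = 401.3 GPa, ρ = 3180 kg/m³
  option C: E = 202.9 GPa, ρ = 8070 kg/m³
  option A: M = 6.30×10⁻³
  option C: M = 1.77×10⁻³
Option A has the largest M.

option A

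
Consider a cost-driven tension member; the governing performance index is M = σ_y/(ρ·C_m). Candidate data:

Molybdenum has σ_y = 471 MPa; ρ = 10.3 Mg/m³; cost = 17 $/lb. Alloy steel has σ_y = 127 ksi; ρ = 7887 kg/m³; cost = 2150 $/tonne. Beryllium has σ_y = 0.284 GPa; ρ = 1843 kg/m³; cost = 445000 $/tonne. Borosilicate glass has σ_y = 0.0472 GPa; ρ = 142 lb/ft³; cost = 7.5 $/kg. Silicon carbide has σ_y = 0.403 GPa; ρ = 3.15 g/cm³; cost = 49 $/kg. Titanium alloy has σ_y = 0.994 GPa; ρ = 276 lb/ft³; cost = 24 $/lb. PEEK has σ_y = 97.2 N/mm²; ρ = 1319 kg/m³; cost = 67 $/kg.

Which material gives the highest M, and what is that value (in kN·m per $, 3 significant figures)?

alloy steel, M = 51.6 kN·m per $

Normalizing units and computing the index:
  molybdenum: σ_y = 471.0 MPa, ρ = 10300 kg/m³, cost = 37.48 $/kg
  alloy steel: σ_y = 875.6 MPa, ρ = 7887 kg/m³, cost = 2.150 $/kg
  beryllium: σ_y = 284.0 MPa, ρ = 1843 kg/m³, cost = 445.0 $/kg
  borosilicate glass: σ_y = 47.20 MPa, ρ = 2275 kg/m³, cost = 7.500 $/kg
  silicon carbide: σ_y = 403.0 MPa, ρ = 3150 kg/m³, cost = 49.00 $/kg
  titanium alloy: σ_y = 994.0 MPa, ρ = 4421 kg/m³, cost = 52.91 $/kg
  PEEK: σ_y = 97.20 MPa, ρ = 1319 kg/m³, cost = 67.00 $/kg
  alloy steel: M = 51.6 kN·m per $
  titanium alloy: M = 4.25 kN·m per $
  borosilicate glass: M = 2.77 kN·m per $
  silicon carbide: M = 2.61 kN·m per $
  molybdenum: M = 1.22 kN·m per $
  PEEK: M = 1.10 kN·m per $
  beryllium: M = 0.346 kN·m per $
Highest index: alloy steel.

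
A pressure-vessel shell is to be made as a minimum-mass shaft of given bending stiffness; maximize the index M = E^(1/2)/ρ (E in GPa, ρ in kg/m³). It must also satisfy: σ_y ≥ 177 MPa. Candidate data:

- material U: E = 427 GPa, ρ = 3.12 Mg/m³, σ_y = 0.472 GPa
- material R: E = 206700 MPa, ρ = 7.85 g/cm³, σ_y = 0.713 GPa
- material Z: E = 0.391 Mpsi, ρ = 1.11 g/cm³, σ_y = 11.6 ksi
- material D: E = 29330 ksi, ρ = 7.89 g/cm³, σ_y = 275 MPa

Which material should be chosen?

material U

Screen on constraints: σ_y ≥ 177 MPa. Survivors: material U, material R, material D.
In SI units:
  material U: E = 427.0 GPa, ρ = 3120 kg/m³
  material R: E = 206.7 GPa, ρ = 7850 kg/m³
  material D: E = 202.2 GPa, ρ = 7890 kg/m³
  material U: M = 6.62×10⁻³
  material R: M = 1.83×10⁻³
  material D: M = 1.80×10⁻³
Highest index: material U.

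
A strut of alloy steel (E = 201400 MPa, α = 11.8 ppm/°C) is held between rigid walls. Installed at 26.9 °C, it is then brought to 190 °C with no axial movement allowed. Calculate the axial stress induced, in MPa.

388 MPa

E = 201400 MPa = 201.4 GPa.
ΔT = 163.1 K. Constrained thermal stress σ = E·α·ΔT = 201.4×10³ MPa × 11.8×10⁻⁶ × 163.1 = 388 MPa (compressive).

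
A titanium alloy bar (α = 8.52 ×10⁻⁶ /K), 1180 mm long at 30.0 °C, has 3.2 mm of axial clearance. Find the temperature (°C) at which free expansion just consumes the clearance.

348 °C

α·L₀·ΔT = 3.2 mm ⇒ ΔT = 3.2 / (8.52×10⁻⁶ × 1180.0) = 318.3 K.
T = 30.0 + 318.3 = 348.3 °C.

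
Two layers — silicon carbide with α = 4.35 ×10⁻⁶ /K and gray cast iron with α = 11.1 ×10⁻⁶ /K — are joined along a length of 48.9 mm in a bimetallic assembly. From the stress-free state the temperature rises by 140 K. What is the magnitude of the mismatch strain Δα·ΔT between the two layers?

9.45×10⁻⁴

Δα = |4.35 − 11.1|×10⁻⁶/K = 6.75×10⁻⁶/K.
Mismatch strain = Δα·ΔT = 6.75×10⁻⁶ × 140.0 = 9.45×10⁻⁴.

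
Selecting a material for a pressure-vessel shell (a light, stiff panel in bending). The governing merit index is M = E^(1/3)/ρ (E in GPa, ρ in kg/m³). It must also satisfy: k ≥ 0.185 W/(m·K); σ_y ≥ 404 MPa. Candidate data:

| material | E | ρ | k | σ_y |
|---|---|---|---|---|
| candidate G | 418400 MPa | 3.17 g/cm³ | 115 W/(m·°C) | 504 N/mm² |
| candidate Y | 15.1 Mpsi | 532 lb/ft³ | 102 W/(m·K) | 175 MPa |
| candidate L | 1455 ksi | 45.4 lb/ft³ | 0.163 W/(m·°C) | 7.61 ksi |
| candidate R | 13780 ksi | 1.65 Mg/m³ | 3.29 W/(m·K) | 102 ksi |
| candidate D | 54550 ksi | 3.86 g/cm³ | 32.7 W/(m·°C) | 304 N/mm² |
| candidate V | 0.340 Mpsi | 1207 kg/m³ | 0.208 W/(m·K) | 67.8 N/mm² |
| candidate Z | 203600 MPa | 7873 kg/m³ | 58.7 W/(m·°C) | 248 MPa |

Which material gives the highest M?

candidate R

Screen on constraints: k ≥ 0.185 W/(m·K); σ_y ≥ 404 MPa. Survivors: candidate G, candidate R.
In SI units:
  candidate G: E = 418.4 GPa, ρ = 3170 kg/m³
  candidate R: E = 95.01 GPa, ρ = 1650 kg/m³
  candidate R: M = 2.77×10⁻³
  candidate G: M = 2.36×10⁻³
Highest index: candidate R.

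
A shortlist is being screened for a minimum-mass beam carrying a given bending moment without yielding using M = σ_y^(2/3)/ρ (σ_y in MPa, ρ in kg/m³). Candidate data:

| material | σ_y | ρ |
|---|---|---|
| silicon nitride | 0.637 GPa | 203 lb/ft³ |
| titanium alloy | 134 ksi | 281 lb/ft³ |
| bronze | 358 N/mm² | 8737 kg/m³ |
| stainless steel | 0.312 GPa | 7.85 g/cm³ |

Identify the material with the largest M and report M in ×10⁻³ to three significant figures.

silicon nitride, M = 22.8×10⁻³

Putting every candidate on a common basis:
  silicon nitride: σ_y = 637.0 MPa, ρ = 3252 kg/m³
  titanium alloy: σ_y = 923.9 MPa, ρ = 4501 kg/m³
  bronze: σ_y = 358.0 MPa, ρ = 8737 kg/m³
  stainless steel: σ_y = 312.0 MPa, ρ = 7850 kg/m³
  silicon nitride: M = 22.8×10⁻³
  titanium alloy: M = 21.1×10⁻³
  stainless steel: M = 5.86×10⁻³
  bronze: M = 5.77×10⁻³
Silicon nitride has the largest M.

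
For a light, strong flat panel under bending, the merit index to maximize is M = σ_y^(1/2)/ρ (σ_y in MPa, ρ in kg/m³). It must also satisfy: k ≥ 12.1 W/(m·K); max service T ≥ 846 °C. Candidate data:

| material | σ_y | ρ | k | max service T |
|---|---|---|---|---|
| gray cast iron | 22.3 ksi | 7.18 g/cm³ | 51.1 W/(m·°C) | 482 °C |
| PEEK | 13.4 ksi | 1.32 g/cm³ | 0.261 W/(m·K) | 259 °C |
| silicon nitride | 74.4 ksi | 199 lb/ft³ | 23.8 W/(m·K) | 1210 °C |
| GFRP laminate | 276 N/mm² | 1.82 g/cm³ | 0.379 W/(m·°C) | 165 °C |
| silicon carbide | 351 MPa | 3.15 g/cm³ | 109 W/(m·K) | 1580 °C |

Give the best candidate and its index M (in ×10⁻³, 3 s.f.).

silicon nitride, M = 7.11×10⁻³

Screen on constraints: k ≥ 12.1 W/(m·K); max service T ≥ 846 °C. Survivors: silicon nitride, silicon carbide.
Normalizing units and computing the index:
  silicon nitride: σ_y = 513.0 MPa, ρ = 3188 kg/m³
  silicon carbide: σ_y = 351.0 MPa, ρ = 3150 kg/m³
  silicon nitride: M = 7.11×10⁻³
  silicon carbide: M = 5.95×10⁻³
Highest index: silicon nitride.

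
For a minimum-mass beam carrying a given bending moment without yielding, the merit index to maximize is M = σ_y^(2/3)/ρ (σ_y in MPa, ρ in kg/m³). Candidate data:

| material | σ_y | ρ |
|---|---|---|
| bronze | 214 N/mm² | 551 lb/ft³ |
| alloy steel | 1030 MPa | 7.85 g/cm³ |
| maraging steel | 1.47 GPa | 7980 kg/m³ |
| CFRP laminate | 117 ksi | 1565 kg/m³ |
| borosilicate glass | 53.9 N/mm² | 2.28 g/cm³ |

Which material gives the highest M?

CFRP laminate

Putting every candidate on a common basis:
  bronze: σ_y = 214.0 MPa, ρ = 8826 kg/m³
  alloy steel: σ_y = 1030 MPa, ρ = 7850 kg/m³
  maraging steel: σ_y = 1470 MPa, ρ = 7980 kg/m³
  CFRP laminate: σ_y = 806.7 MPa, ρ = 1565 kg/m³
  borosilicate glass: σ_y = 53.90 MPa, ρ = 2280 kg/m³
  CFRP laminate: M = 55.4×10⁻³
  maraging steel: M = 16.2×10⁻³
  alloy steel: M = 13.0×10⁻³
  borosilicate glass: M = 6.26×10⁻³
  bronze: M = 4.05×10⁻³
The maximum is for CFRP laminate.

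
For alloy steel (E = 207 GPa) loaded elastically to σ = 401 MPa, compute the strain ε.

ε = σ/E = 401 / 207000 = 1.94×10⁻³.

1.94×10⁻³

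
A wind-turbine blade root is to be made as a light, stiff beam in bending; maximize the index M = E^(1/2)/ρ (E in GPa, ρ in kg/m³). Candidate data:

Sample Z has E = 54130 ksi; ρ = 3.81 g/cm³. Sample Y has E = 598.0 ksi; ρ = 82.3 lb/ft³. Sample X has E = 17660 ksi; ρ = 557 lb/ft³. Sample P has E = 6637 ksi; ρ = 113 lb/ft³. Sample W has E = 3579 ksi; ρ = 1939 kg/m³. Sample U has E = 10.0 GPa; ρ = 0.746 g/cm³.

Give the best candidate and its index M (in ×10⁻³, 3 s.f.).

Putting every candidate on a common basis:
  sample Z: E = 373.2 GPa, ρ = 3810 kg/m³
  sample Y: E = 4.123 GPa, ρ = 1318 kg/m³
  sample X: E = 121.8 GPa, ρ = 8922 kg/m³
  sample P: E = 45.76 GPa, ρ = 1810 kg/m³
  sample W: E = 24.68 GPa, ρ = 1939 kg/m³
  sample U: E = 10.00 GPa, ρ = 746.0 kg/m³
  sample Z: M = 5.07×10⁻³
  sample U: M = 4.24×10⁻³
  sample P: M = 3.74×10⁻³
  sample W: M = 2.56×10⁻³
  sample Y: M = 1.54×10⁻³
  sample X: M = 1.24×10⁻³
Sample Z has the largest M.

sample Z, M = 5.07×10⁻³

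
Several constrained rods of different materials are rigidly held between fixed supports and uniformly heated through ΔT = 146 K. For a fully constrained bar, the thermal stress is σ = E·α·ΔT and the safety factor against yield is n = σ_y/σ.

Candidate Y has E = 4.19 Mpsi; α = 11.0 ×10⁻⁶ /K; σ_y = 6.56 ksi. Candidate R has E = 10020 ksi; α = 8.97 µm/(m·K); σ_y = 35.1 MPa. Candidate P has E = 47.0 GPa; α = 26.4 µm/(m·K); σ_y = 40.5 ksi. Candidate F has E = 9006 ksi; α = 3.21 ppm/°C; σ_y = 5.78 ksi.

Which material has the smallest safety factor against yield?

Converting E to GPa, α to ×10⁻⁶/K, σ_y to MPa, then σ and n for each:
  candidate Y: E = 28.89, α = 11.0, σ_y = 45.23 → σ = 46.4 MPa, n = 0.975
  candidate R: E = 69.09, α = 8.97, σ_y = 35.10 → σ = 90.5 MPa, n = 0.388
  candidate P: E = 47.00, α = 26.4, σ_y = 279.2 → σ = 181 MPa, n = 1.54
  candidate F: E = 62.09, α = 3.21, σ_y = 39.85 → σ = 29.1 MPa, n = 1.37
Candidate R has the lowest safety factor, n = 0.388.

candidate R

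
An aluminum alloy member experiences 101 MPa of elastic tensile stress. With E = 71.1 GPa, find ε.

ε = σ/E = 101 / 71100 = 1.42×10⁻³.

1.42×10⁻³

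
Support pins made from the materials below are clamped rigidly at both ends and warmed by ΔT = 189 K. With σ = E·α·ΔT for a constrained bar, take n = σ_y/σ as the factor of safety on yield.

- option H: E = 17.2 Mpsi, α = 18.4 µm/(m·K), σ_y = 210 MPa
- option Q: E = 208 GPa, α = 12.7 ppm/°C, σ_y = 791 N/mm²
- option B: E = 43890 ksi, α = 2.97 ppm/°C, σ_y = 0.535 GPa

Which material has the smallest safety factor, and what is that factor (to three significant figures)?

Converting E to GPa, α to ×10⁻⁶/K, σ_y to MPa, then σ and n for each:
  option H: E = 118.6, α = 18.4, σ_y = 210.0 → σ = 412 MPa, n = 0.509
  option Q: E = 208.0, α = 12.7, σ_y = 791.0 → σ = 499 MPa, n = 1.58
  option B: E = 302.6, α = 2.97, σ_y = 535.0 → σ = 170 MPa, n = 3.15
Smallest n: option H with n = 0.509.

option H, n = 0.509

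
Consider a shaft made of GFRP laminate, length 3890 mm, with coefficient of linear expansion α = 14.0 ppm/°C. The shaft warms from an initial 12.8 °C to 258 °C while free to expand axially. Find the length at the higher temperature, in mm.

3903.4 mm

ΔT = 258 − 12.8 = 245.2 K.
ΔL = α·L₀·ΔT = 14.0×10⁻⁶ × 3890 mm × 245.2 K = 13.4 mm.
L = L₀ + ΔL = 3890 + 13.4 = 3903.4 mm.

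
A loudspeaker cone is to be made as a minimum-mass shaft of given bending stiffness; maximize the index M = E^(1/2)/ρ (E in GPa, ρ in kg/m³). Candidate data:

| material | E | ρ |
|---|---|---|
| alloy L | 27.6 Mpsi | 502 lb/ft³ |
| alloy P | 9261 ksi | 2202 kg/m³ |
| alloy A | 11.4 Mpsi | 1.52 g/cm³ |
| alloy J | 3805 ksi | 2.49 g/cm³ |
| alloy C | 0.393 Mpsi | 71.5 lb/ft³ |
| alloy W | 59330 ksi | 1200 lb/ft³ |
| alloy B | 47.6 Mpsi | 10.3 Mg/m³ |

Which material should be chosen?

alloy A

After converting to SI:
  alloy L: E = 190.3 GPa, ρ = 8041 kg/m³
  alloy P: E = 63.85 GPa, ρ = 2202 kg/m³
  alloy A: E = 78.60 GPa, ρ = 1520 kg/m³
  alloy J: E = 26.23 GPa, ρ = 2490 kg/m³
  alloy C: E = 2.710 GPa, ρ = 1145 kg/m³
  alloy W: E = 409.1 GPa, ρ = 19220 kg/m³
  alloy B: E = 328.2 GPa, ρ = 10300 kg/m³
  alloy A: M = 5.83×10⁻³
  alloy P: M = 3.63×10⁻³
  alloy J: M = 2.06×10⁻³
  alloy B: M = 1.76×10⁻³
  alloy L: M = 1.72×10⁻³
  alloy C: M = 1.44×10⁻³
  alloy W: M = 1.05×10⁻³
Alloy A ranks first.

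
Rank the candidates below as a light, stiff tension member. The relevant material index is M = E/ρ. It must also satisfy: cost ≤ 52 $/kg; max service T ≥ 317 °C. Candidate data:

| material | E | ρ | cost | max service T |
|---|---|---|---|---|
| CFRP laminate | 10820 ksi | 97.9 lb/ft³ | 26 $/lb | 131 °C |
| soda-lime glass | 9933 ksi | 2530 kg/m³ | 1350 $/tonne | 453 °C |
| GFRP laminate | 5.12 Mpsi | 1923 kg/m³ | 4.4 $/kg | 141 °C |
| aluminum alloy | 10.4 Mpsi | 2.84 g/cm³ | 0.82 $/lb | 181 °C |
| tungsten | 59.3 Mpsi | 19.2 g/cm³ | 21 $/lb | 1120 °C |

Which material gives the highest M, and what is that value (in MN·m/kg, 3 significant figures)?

soda-lime glass, M = 27.1 MN·m/kg

Screen on constraints: cost ≤ 52 $/kg; max service T ≥ 317 °C. Survivors: soda-lime glass, tungsten.
After converting to SI:
  soda-lime glass: E = 68.49 GPa, ρ = 2530 kg/m³
  tungsten: E = 408.9 GPa, ρ = 19200 kg/m³
  soda-lime glass: M = 27.1 MN·m/kg
  tungsten: M = 21.3 MN·m/kg
The maximum is for soda-lime glass.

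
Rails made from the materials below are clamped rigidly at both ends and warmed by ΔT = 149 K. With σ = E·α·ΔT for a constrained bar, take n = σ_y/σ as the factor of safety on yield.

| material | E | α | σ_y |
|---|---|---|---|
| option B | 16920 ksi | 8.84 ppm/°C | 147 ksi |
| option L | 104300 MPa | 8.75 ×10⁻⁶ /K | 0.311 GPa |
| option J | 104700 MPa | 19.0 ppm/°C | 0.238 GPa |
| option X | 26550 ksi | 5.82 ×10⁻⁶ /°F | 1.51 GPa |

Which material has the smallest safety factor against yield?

With everything in SI (GPa, ×10⁻⁶/K, MPa):
  option B: E = 116.7, α = 8.84, σ_y = 1014 → σ = 154 MPa, n = 6.60
  option L: E = 104.3, α = 8.75, σ_y = 311.0 → σ = 136 MPa, n = 2.29
  option J: E = 104.7, α = 19.0, σ_y = 238.0 → σ = 296 MPa, n = 0.803
  option X: E = 183.1, α = 10.5, σ_y = 1510 → σ = 286 MPa, n = 5.28
The minimum is option J at n = 0.803.

option J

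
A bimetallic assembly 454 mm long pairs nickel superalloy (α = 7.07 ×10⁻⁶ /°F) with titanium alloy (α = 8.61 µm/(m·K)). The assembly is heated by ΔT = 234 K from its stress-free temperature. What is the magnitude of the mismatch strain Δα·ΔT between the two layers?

9.63×10⁻⁴

nickel superalloy: α = 7.07×10⁻⁶/°F × 9/5 = 12.7×10⁻⁶/K.
Δα = |12.7 − 8.61|×10⁻⁶/K = 4.12×10⁻⁶/K.
Mismatch strain = Δα·ΔT = 4.12×10⁻⁶ × 234.0 = 9.63×10⁻⁴.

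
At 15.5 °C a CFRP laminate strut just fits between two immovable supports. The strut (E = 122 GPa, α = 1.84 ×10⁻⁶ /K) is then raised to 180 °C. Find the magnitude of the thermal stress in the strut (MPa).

ΔT = 164.5 K. Constrained thermal stress σ = E·α·ΔT = 122.0×10³ MPa × 1.84×10⁻⁶ × 164.5 = 36.9 MPa (compressive).

36.9 MPa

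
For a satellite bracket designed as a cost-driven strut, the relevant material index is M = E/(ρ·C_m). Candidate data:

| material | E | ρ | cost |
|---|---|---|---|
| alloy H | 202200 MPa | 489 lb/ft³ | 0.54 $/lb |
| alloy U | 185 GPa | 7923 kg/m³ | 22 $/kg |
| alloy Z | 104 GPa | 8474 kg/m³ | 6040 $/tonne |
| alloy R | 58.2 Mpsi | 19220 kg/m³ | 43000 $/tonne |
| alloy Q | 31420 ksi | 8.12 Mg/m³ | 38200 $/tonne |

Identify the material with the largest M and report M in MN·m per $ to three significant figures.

After converting to SI:
  alloy H: E = 202.2 GPa, ρ = 7833 kg/m³, cost = 1.190 $/kg
  alloy U: E = 185.0 GPa, ρ = 7923 kg/m³, cost = 22.00 $/kg
  alloy Z: E = 104.0 GPa, ρ = 8474 kg/m³, cost = 6.040 $/kg
  alloy R: E = 401.3 GPa, ρ = 19220 kg/m³, cost = 43.00 $/kg
  alloy Q: E = 216.6 GPa, ρ = 8120 kg/m³, cost = 38.20 $/kg
  alloy H: M = 21.7 MN·m per $
  alloy Z: M = 2.03 MN·m per $
  alloy U: M = 1.06 MN·m per $
  alloy Q: M = 0.698 MN·m per $
  alloy R: M = 0.486 MN·m per $
Alloy H ranks first.

alloy H, M = 21.7 MN·m per $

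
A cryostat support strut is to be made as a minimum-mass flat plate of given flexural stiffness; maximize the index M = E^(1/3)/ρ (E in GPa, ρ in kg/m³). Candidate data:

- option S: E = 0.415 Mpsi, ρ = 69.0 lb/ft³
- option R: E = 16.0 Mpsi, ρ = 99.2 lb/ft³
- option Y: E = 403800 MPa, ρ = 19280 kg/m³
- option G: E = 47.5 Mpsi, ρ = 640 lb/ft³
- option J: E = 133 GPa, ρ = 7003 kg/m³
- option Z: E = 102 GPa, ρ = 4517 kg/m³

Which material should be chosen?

option R

Normalizing units and computing the index:
  option S: E = 2.861 GPa, ρ = 1105 kg/m³
  option R: E = 110.3 GPa, ρ = 1589 kg/m³
  option Y: E = 403.8 GPa, ρ = 19280 kg/m³
  option G: E = 327.5 GPa, ρ = 10250 kg/m³
  option J: E = 133.0 GPa, ρ = 7003 kg/m³
  option Z: E = 102.0 GPa, ρ = 4517 kg/m³
  option R: M = 3.02×10⁻³
  option S: M = 1.28×10⁻³
  option Z: M = 1.03×10⁻³
  option J: M = 0.729×10⁻³
  option G: M = 0.672×10⁻³
  option Y: M = 0.383×10⁻³
Option R has the largest M.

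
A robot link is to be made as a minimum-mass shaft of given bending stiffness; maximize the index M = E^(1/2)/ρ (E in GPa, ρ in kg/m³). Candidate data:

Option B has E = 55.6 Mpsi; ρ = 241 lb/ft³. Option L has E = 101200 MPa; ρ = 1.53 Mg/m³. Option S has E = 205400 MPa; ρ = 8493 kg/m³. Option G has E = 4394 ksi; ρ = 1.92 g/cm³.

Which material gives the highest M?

Putting every candidate on a common basis:
  option B: E = 383.3 GPa, ρ = 3860 kg/m³
  option L: E = 101.2 GPa, ρ = 1530 kg/m³
  option S: E = 205.4 GPa, ρ = 8493 kg/m³
  option G: E = 30.30 GPa, ρ = 1920 kg/m³
  option L: M = 6.58×10⁻³
  option B: M = 5.07×10⁻³
  option G: M = 2.87×10⁻³
  option S: M = 1.69×10⁻³
Option L ranks first.

option L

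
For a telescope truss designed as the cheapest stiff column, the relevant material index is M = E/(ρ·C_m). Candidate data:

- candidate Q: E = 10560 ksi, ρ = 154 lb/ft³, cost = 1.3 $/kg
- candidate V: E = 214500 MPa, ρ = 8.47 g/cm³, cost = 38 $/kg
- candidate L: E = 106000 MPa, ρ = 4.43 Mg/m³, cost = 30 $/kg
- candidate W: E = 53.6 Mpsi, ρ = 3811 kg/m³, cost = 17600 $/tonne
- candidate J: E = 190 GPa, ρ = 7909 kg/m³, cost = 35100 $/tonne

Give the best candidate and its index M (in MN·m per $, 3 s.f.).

After converting to SI:
  candidate Q: E = 72.81 GPa, ρ = 2467 kg/m³, cost = 1.300 $/kg
  candidate V: E = 214.5 GPa, ρ = 8470 kg/m³, cost = 38.00 $/kg
  candidate L: E = 106.0 GPa, ρ = 4430 kg/m³, cost = 30.00 $/kg
  candidate W: E = 369.6 GPa, ρ = 3811 kg/m³, cost = 17.60 $/kg
  candidate J: E = 190.0 GPa, ρ = 7909 kg/m³, cost = 35.10 $/kg
  candidate Q: M = 22.7 MN·m per $
  candidate W: M = 5.51 MN·m per $
  candidate L: M = 0.798 MN·m per $
  candidate J: M = 0.684 MN·m per $
  candidate V: M = 0.666 MN·m per $
Candidate Q ranks first.

candidate Q, M = 22.7 MN·m per $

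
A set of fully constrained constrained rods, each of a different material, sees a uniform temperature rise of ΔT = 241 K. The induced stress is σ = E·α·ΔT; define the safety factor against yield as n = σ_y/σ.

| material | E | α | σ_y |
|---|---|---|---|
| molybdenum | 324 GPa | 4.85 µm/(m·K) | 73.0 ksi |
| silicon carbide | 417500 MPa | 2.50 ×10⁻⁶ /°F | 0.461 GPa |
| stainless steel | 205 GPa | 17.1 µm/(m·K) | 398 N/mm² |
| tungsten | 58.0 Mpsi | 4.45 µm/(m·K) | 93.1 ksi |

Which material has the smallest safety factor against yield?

Converting E to GPa, α to ×10⁻⁶/K, σ_y to MPa, then σ and n for each:
  molybdenum: E = 324.0, α = 4.85, σ_y = 503.3 → σ = 379 MPa, n = 1.33
  silicon carbide: E = 417.5, α = 4.50, σ_y = 461.0 → σ = 453 MPa, n = 1.02
  stainless steel: E = 205.0, α = 17.1, σ_y = 398.0 → σ = 845 MPa, n = 0.471
  tungsten: E = 399.9, α = 4.45, σ_y = 641.9 → σ = 429 MPa, n = 1.50
Smallest n: stainless steel with n = 0.471.

stainless steel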